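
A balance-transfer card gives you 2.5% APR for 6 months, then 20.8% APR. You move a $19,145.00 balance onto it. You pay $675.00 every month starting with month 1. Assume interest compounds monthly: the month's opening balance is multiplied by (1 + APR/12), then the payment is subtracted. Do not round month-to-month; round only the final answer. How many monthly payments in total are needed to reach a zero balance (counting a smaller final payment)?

Promo months 1–6 at r₀ = 2.5%/12 = 0.00208333; months 7+ at r₁ = 20.8%/12 = 0.0173333.
After month 6: iterate B ← B·(1+r₀) − $675.00 for 6 months → $15,314.41.
Then at r₁ with $675.00/mo: n₂ = −ln(1 − r₁·B/P)/ln(1+r₁) ≈ 29.08 → 30 more payments.

36 payments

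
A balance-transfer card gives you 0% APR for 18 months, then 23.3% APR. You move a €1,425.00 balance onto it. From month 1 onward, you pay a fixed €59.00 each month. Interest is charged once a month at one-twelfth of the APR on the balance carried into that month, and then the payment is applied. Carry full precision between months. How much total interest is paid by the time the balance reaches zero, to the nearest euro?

€27

Promo months 1–18 at r₀ = 0%/12 = 0; months 19+ at r₁ = 23.3%/12 = 0.0194167.
After month 18 (no interest yet): B = €1,425.00 − 18·€59.00 = €363.00.
Then at r₁ with €59.00/mo: n₂ = −ln(1 − r₁·B/P)/ln(1+r₁) ≈ 6.62 → 7 more payments.
Total paid = 24·€59.00 + €36.46 = €1,452.46; interest = €1,452.46 − €1,425.00 = €27.46.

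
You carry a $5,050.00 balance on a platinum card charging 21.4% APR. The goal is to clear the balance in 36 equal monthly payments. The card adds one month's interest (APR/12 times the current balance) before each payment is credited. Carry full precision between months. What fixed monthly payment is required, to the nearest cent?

Monthly rate r = 21.4%/12 = 1.78333% = 0.0178333.
Level-payment amortization: P = B₀·r / (1 − (1+r)^(−n)) = 5050.00·0.0178333 / (1 − 1.01783^(−36)).
Denominator 1 − (1+r)^(−36) = 0.470775558.
P = 90.0583 / 0.470775558 ≈ 191.30.

$191.30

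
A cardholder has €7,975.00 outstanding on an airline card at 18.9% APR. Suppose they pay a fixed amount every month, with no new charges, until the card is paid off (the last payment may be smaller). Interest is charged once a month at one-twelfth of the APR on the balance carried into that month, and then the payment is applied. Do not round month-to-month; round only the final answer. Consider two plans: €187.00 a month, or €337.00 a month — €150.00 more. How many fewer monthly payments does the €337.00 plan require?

42 fewer payments

Monthly rate r = 18.9%/12 = 1.575% = 0.01575.
At €187.00/mo: n = ⌈−ln(1 − rB₀/P)/ln(1+r)⌉ = 72 payments (last €51.33); total interest = total paid − €7,975.00 = €5,353.33.
At €337.00/mo: 30 payments (last €284.36); total interest €2,082.36.
Payments saved = 72 − 30 = 42.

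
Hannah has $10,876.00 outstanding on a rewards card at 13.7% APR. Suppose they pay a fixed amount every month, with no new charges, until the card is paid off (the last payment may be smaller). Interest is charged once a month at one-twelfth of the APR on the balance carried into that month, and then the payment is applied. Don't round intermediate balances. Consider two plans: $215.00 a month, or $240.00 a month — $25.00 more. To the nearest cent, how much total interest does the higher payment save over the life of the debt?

$916.94

Monthly rate r = 13.7%/12 = 1.14167% = 0.0114167.
At $215.00/mo: n = ⌈−ln(1 − rB₀/P)/ln(1+r)⌉ = 76 payments (last $193.74); total interest = total paid − $10,876.00 = $5,442.74.
At $240.00/mo: 65 payments (last $41.80); total interest $4,525.80.
Interest saved = $5,442.74 − $4,525.80 = $916.94.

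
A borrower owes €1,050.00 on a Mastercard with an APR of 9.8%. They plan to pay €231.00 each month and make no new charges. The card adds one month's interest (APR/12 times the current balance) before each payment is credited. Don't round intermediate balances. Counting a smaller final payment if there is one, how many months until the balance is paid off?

Monthly rate r = 9.8%/12 = 0.816667% = 0.00816667.
Recurrence: B ← B·(1+r) − €231.00.
Month 1: interest €8.58; balance after payment €827.58.
Month 2: interest €6.76; balance after payment €603.33.
Month 3: interest €4.93; balance after payment €377.26.
Month 4: interest €3.08; balance after payment €149.34.
Month 5: interest €1.22; balance after payment €0.00.

5 months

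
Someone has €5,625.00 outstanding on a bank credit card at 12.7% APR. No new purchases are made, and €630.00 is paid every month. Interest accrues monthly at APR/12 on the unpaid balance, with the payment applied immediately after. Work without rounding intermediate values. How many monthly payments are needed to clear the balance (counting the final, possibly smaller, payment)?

10 payments

Monthly rate r = 12.7%/12 = 1.05833% = 0.0105833.
Recurrence: B ← B·(1+r) − €630.00.
Month 1: interest €59.53; balance after payment €5,054.53.
Month 2: interest €53.49; balance after payment €4,478.03.
Closed form: n = −ln(1 − rB₀/P)/ln(1+r) = −ln(0.90551)/ln(1.01058) ≈ 9.429, so the balance reaches zero during payment 10.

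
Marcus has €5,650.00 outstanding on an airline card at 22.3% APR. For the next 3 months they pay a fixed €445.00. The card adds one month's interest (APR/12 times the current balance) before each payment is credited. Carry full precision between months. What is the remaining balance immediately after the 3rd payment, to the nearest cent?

Monthly rate r = 22.3%/12 = 1.85833% = 0.0185833.
Each month: B ← B·(1+r) − €445.00.
Month 1: interest €105.00; balance after payment €5,310.00.
Month 2: interest €98.68; balance after payment €4,963.67.
Month 3: interest €92.24; balance after payment €4,610.91.

€4,610.91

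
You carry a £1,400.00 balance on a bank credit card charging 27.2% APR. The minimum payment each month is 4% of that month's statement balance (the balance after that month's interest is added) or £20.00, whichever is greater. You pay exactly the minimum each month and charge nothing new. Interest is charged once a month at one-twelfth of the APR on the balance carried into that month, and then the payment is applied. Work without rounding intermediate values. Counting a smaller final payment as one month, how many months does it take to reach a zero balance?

Monthly rate r = 27.2%/12 = 2.26667% = 0.0226667.
While 4% of the post-interest balance exceeds £20.00, each month B ← (B·(1+r))·(1 − 0.04), i.e. B shrinks by the factor (1+r)·0.96 = 0.98176.
This holds for months 1–58. Entering month 59 the balance is £481.32; 4% of the post-interest balance is now below £20.00, so the flat £20.00 minimum applies from here.
From month 59 a fixed £20.00 at rate r clears £481.32 in 36 more payments. Total: 58 + 36 = 94 months.

94 months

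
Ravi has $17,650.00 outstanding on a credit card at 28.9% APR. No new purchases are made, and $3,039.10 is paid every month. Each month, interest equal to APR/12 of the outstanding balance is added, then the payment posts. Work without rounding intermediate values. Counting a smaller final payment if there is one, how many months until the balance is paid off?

7 payments

Monthly rate r = 28.9%/12 = 2.40833% = 0.0240833.
Recurrence: B ← B·(1+r) − $3,039.10.
Month 1: interest $425.07; balance after payment $15,035.97.
Month 2: interest $362.12; balance after payment $12,358.99.
Closed form: n = −ln(1 − rB₀/P)/ln(1+r) = −ln(0.86013)/ln(1.02408) ≈ 6.331, so the balance reaches zero during payment 7.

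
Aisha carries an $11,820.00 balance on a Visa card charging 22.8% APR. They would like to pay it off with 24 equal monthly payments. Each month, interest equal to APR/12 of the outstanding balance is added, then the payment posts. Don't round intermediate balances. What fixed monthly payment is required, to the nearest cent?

$617.88

Monthly rate r = 22.8%/12 = 1.9% = 0.019.
Level-payment amortization: P = B₀·r / (1 − (1+r)^(−n)) = 11820.00·0.019 / (1 − 1.019^(−24)).
Denominator 1 − (1+r)^(−24) = 0.363468964.
P = 224.58 / 0.363468964 ≈ 617.88.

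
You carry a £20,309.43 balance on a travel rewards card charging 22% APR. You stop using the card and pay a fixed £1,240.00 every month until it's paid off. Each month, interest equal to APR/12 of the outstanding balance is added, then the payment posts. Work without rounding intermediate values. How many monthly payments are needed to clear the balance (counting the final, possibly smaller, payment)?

Monthly rate r = 22%/12 = 1.83333% = 0.0183333.
Recurrence: B ← B·(1+r) − £1,240.00.
Month 1: interest £372.34; balance after payment £19,441.77.
Month 2: interest £356.43; balance after payment £18,558.20.
Closed form: n = −ln(1 − rB₀/P)/ln(1+r) = −ln(0.69973)/ln(1.01833) ≈ 19.654, so the balance reaches zero during payment 20.

20 payments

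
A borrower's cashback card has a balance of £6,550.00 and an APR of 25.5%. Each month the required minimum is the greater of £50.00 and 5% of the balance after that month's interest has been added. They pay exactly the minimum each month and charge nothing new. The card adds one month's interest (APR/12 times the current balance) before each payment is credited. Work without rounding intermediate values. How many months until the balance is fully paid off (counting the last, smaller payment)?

Monthly rate r = 25.5%/12 = 2.125% = 0.02125.
While 5% of the post-interest balance exceeds £50.00, each month B ← (B·(1+r))·(1 − 0.05), i.e. B shrinks by the factor (1+r)·0.95 = 0.97019.
This holds for months 1–63. Entering month 64 the balance is £973.08; 5% of the post-interest balance is now below £50.00, so the flat £50.00 minimum applies from here.
From month 64 a fixed £50.00 at rate r clears £973.08 in 26 more payments. Total: 63 + 26 = 89 months.

89 months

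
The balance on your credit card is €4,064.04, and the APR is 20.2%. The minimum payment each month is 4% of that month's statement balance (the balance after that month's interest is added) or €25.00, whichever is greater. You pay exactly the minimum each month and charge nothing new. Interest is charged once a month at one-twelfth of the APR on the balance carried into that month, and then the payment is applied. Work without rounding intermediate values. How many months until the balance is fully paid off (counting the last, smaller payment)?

111 months

Monthly rate r = 20.2%/12 = 1.68333% = 0.0168333.
While 4% of the post-interest balance exceeds €25.00, each month B ← (B·(1+r))·(1 − 0.04), i.e. B shrinks by the factor (1+r)·0.96 = 0.97616.
This holds for months 1–79. Entering month 80 the balance is €604.11; 4% of the post-interest balance is now below €25.00, so the flat €25.00 minimum applies from here.
From month 80 a fixed €25.00 at rate r clears €604.11 in 32 more payments. Total: 79 + 32 = 111 months.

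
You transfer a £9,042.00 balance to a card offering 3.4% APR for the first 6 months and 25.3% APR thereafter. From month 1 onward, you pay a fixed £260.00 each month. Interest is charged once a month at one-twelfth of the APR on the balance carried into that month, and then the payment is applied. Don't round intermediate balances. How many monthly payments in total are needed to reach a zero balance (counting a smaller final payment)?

53 months

Promo months 1–6 at r₀ = 3.4%/12 = 0.00283333; months 7+ at r₁ = 25.3%/12 = 0.0210833.
After month 6: iterate B ← B·(1+r₀) − £260.00 for 6 months → £7,625.72.
Then at r₁ with £260.00/mo: n₂ = −ln(1 − r₁·B/P)/ln(1+r₁) ≈ 46.17 → 47 more payments.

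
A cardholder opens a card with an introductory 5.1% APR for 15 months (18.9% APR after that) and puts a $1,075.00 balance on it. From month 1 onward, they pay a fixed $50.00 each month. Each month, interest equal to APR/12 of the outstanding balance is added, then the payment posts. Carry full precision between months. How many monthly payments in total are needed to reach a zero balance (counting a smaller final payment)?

23 months

Promo months 1–15 at r₀ = 5.1%/12 = 0.00425; months 16+ at r₁ = 18.9%/12 = 0.01575.
After month 15: iterate B ← B·(1+r₀) − $50.00 for 15 months → $372.88.
Then at r₁ with $50.00/mo: n₂ = −ln(1 − r₁·B/P)/ln(1+r₁) ≈ 8.00 → 8 more payments.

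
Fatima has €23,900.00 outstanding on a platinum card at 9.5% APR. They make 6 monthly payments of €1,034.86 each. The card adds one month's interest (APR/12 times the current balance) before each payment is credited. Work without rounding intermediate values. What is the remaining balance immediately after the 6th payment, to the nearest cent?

€18,724.60

Monthly rate r = 9.5%/12 = 0.791667% = 0.00791667.
Each month: B ← B·(1+r) − €1,034.86.
Month 1: interest €189.21; balance after payment €23,054.35.
Month 2: interest €182.51; balance after payment €22,202.00.
Month 3: interest €175.77; balance after payment €21,342.91.
Month 4: interest €168.96; balance after payment €20,477.01.
Month 5: interest €162.11; balance after payment €19,604.26.
Month 6: interest €155.20; balance after payment €18,724.60.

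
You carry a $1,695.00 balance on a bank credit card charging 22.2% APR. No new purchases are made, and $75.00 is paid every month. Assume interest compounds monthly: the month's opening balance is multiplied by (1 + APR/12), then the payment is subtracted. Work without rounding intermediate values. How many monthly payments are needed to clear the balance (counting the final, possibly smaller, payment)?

Monthly rate r = 22.2%/12 = 1.85% = 0.0185.
Recurrence: B ← B·(1+r) − $75.00.
Month 1: interest $31.36; balance after payment $1,651.36.
Month 2: interest $30.55; balance after payment $1,606.91.
Closed form: n = −ln(1 − rB₀/P)/ln(1+r) = −ln(0.5819)/ln(1.0185) ≈ 29.538, so the balance reaches zero during payment 30.

30 payments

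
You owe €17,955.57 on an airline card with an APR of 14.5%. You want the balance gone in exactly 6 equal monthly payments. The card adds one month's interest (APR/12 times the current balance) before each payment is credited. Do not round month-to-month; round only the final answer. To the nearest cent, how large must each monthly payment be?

€3,120.42

Monthly rate r = 14.5%/12 = 1.20833% = 0.0120833.
Level-payment amortization: P = B₀·r / (1 − (1+r)^(−n)) = 17955.57·0.0120833 / (1 − 1.01208^(−6)).
Denominator 1 − (1+r)^(−6) = 0.0695300296.
P = 216.963 / 0.0695300296 ≈ 3120.42.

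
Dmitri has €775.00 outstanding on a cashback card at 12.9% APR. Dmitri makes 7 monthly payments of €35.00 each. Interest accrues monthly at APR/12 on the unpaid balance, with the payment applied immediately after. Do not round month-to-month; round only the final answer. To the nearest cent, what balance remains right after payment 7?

Monthly rate r = 12.9%/12 = 1.075% = 0.01075.
Each month: B ← B·(1+r) − €35.00.
Month 1: interest €8.33; balance after payment €748.33.
Month 2: interest €8.04; balance after payment €721.38.
Month 3: interest €7.75; balance after payment €694.13.
Month 4: interest €7.46; balance after payment €666.59.
Month 5: interest €7.17; balance after payment €638.76.
Month 6: interest €6.87; balance after payment €610.63.
Month 7: interest €6.56; balance after payment €582.19.

€582.19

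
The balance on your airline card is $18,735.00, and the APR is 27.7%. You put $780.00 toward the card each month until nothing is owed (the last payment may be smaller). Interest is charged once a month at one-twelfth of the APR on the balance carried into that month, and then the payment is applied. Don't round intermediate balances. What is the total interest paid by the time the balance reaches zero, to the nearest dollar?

$8,899

Monthly rate r = 27.7%/12 = 2.30833% = 0.0230833.
Payoff takes n = ⌈−ln(1 − rB₀/P)/ln(1+r)⌉ = ⌈35.425⌉ = 36 payments; the last is $333.68.
Total paid = 35·$780.00 + $333.68 = $27,633.68.
Total interest = total paid − principal = $27,633.68 − $18,735.00 = $8,898.68.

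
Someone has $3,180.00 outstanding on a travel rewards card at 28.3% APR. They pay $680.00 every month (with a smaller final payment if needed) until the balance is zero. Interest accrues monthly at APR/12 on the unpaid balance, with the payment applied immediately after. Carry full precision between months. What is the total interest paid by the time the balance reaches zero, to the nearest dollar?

Monthly rate r = 28.3%/12 = 2.35833% = 0.0235833.
Payoff takes n = ⌈−ln(1 − rB₀/P)/ln(1+r)⌉ = ⌈5.013⌉ = 6 payments; the last is $9.10.
Total paid = 5·$680.00 + $9.10 = $3,409.10.
Total interest = total paid − principal = $3,409.10 − $3,180.00 = $229.10.

$229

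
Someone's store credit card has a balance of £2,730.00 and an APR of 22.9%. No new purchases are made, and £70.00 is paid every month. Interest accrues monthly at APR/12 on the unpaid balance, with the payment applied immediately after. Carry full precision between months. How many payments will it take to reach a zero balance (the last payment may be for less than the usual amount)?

73 payments

Monthly rate r = 22.9%/12 = 1.90833% = 0.0190833.
Recurrence: B ← B·(1+r) − £70.00.
Month 1: interest £52.10; balance after payment £2,712.10.
Month 2: interest £51.76; balance after payment £2,693.85.
Closed form: n = −ln(1 − rB₀/P)/ln(1+r) = −ln(0.25575)/ln(1.01908) ≈ 72.132, so the balance reaches zero during payment 73.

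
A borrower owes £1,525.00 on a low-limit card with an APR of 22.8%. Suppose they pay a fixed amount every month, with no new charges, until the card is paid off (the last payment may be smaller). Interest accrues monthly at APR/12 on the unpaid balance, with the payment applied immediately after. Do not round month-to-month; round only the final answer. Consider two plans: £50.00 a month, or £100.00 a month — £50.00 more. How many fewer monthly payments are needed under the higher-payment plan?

Monthly rate r = 22.8%/12 = 1.9% = 0.019.
At £50.00/mo: n = ⌈−ln(1 − rB₀/P)/ln(1+r)⌉ = 47 payments (last £1.37); total interest = total paid − £1,525.00 = £776.37.
At £100.00/mo: 19 payments (last £17.92); total interest £292.92.
Payments saved = 47 − 19 = 28.

28 fewer payments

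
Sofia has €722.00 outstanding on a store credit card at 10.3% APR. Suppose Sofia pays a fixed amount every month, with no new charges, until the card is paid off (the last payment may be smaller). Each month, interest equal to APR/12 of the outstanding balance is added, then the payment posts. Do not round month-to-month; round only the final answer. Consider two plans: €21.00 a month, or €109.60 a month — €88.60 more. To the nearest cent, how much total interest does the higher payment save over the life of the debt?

Monthly rate r = 10.3%/12 = 0.858333% = 0.00858333.
At €21.00/mo: n = ⌈−ln(1 − rB₀/P)/ln(1+r)⌉ = 41 payments (last €19.26); total interest = total paid − €722.00 = €137.26.
At €109.60/mo: 7 payments (last €88.87); total interest €24.47.
Interest saved = €137.26 − €24.47 = €112.79.

€112.79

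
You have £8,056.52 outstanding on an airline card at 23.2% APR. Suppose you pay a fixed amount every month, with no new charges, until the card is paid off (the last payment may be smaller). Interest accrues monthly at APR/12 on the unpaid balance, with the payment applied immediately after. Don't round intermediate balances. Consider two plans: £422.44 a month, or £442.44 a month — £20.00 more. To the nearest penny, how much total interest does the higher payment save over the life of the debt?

Monthly rate r = 23.2%/12 = 1.93333% = 0.0193333.
At £422.44/mo: n = ⌈−ln(1 − rB₀/P)/ln(1+r)⌉ = 25 payments (last £9.44); total interest = total paid − £8,056.52 = £2,091.48.
At £442.44/mo: 23 payments (last £293.51); total interest £1,970.67.
Interest saved = £2,091.48 − £1,970.67 = £120.81.

£120.81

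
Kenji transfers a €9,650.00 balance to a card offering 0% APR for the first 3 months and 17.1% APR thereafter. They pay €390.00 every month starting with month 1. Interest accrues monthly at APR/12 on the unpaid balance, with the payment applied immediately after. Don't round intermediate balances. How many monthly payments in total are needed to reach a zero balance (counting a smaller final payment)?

30 payments

Promo months 1–3 at r₀ = 0%/12 = 0; months 4+ at r₁ = 17.1%/12 = 0.01425.
After month 3 (no interest yet): B = €9,650.00 − 3·€390.00 = €8,480.00.
Then at r₁ with €390.00/mo: n₂ = −ln(1 − r₁·B/P)/ln(1+r₁) ≈ 26.21 → 27 more payments.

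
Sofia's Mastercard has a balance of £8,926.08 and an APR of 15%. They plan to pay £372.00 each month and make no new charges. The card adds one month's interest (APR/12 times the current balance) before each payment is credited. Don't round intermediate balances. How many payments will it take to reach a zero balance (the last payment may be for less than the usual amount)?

29 months

Monthly rate r = 15%/12 = 1.25% = 0.0125.
Recurrence: B ← B·(1+r) − £372.00.
Month 1: interest £111.58; balance after payment £8,665.66.
Month 2: interest £108.32; balance after payment £8,401.98.
Closed form: n = −ln(1 − rB₀/P)/ln(1+r) = −ln(0.70006)/ln(1.0125) ≈ 28.705, so the balance reaches zero during payment 29.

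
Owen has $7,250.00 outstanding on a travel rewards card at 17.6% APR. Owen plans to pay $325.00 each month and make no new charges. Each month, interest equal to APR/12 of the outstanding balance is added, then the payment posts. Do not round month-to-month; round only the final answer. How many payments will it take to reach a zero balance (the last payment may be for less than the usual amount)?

Monthly rate r = 17.6%/12 = 1.46667% = 0.0146667.
Recurrence: B ← B·(1+r) − $325.00.
Month 1: interest $106.33; balance after payment $7,031.33.
Month 2: interest $103.13; balance after payment $6,809.46.
Closed form: n = −ln(1 − rB₀/P)/ln(1+r) = −ln(0.67282)/ln(1.01467) ≈ 27.217, so the balance reaches zero during payment 28.

28 months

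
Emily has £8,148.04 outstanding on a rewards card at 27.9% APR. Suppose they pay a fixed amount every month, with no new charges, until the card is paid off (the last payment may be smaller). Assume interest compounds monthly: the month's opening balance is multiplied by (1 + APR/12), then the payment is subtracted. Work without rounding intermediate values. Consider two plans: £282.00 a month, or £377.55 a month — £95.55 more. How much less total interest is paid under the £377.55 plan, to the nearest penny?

£2,224.66

Monthly rate r = 27.9%/12 = 2.325% = 0.02325.
At £282.00/mo: n = ⌈−ln(1 − rB₀/P)/ln(1+r)⌉ = 49 payments (last £133.89); total interest = total paid − £8,148.04 = £5,521.85.
At £377.55/mo: 31 payments (last £118.73); total interest £3,297.19.
Interest saved = £5,521.85 − £3,297.19 = £2,224.66.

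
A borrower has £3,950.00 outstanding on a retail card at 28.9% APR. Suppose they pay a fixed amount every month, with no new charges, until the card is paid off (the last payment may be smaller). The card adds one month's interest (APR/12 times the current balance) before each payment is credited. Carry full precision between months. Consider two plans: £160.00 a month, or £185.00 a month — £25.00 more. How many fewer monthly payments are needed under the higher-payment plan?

7 fewer payments

Monthly rate r = 28.9%/12 = 2.40833% = 0.0240833.
At £160.00/mo: n = ⌈−ln(1 − rB₀/P)/ln(1+r)⌉ = 38 payments (last £149.73); total interest = total paid − £3,950.00 = £2,119.73.
At £185.00/mo: 31 payments (last £63.04); total interest £1,663.04.
Payments saved = 38 − 31 = 7.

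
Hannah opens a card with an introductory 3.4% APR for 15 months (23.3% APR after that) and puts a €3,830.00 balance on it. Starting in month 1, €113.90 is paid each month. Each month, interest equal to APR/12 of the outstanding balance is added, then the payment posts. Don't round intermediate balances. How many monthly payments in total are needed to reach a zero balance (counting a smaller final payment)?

Promo months 1–15 at r₀ = 3.4%/12 = 0.00283333; months 16+ at r₁ = 23.3%/12 = 0.0194167.
After month 15: iterate B ← B·(1+r₀) − €113.90 for 15 months → €2,253.24.
Then at r₁ with €113.90/mo: n₂ = −ln(1 − r₁·B/P)/ln(1+r₁) ≈ 25.20 → 26 more payments.

41 months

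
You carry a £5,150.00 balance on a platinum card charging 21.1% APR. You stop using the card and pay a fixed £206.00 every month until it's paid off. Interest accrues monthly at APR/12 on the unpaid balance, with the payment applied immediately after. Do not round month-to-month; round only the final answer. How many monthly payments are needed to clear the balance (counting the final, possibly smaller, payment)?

34 payments

Monthly rate r = 21.1%/12 = 1.75833% = 0.0175833.
Recurrence: B ← B·(1+r) − £206.00.
Month 1: interest £90.55; balance after payment £5,034.55.
Month 2: interest £88.52; balance after payment £4,917.08.
Closed form: n = −ln(1 − rB₀/P)/ln(1+r) = −ln(0.56042)/ln(1.01758) ≈ 33.222, so the balance reaches zero during payment 34.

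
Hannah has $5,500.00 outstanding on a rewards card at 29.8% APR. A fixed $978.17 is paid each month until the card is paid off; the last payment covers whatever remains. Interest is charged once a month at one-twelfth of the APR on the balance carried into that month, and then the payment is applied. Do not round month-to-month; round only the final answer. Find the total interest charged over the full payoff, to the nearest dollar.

Monthly rate r = 29.8%/12 = 2.48333% = 0.0248333.
Payoff takes n = ⌈−ln(1 − rB₀/P)/ln(1+r)⌉ = ⌈6.131⌉ = 7 payments; the last is $129.55.
Total paid = 6·$978.17 + $129.55 = $5,998.57.
Total interest = total paid − principal = $5,998.57 − $5,500.00 = $498.57.

$499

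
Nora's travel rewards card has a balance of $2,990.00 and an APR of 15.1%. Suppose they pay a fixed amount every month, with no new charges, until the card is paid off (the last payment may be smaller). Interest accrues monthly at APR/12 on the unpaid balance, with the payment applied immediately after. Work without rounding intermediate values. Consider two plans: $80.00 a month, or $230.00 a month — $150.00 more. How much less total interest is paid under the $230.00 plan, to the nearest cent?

Monthly rate r = 15.1%/12 = 1.25833% = 0.0125833.
At $80.00/mo: n = ⌈−ln(1 − rB₀/P)/ln(1+r)⌉ = 51 payments (last $65.38); total interest = total paid − $2,990.00 = $1,075.38.
At $230.00/mo: 15 payments (last $65.79); total interest $295.79.
Interest saved = $1,075.38 − $295.79 = $779.59.

$779.59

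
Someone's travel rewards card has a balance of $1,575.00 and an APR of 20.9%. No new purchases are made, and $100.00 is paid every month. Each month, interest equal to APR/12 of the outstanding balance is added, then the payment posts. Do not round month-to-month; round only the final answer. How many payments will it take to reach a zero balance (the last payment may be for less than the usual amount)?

19 payments

Monthly rate r = 20.9%/12 = 1.74167% = 0.0174167.
Recurrence: B ← B·(1+r) − $100.00.
Month 1: interest $27.43; balance after payment $1,502.43.
Month 2: interest $26.17; balance after payment $1,428.60.
Closed form: n = −ln(1 − rB₀/P)/ln(1+r) = −ln(0.72569)/ln(1.01742) ≈ 18.570, so the balance reaches zero during payment 19.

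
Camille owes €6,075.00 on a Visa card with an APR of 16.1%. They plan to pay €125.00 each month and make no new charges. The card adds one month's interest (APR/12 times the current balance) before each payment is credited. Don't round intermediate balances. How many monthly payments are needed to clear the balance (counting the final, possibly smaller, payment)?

80 payments

Monthly rate r = 16.1%/12 = 1.34167% = 0.0134167.
Recurrence: B ← B·(1+r) − €125.00.
Month 1: interest €81.51; balance after payment €6,031.51.
Month 2: interest €80.92; balance after payment €5,987.43.
Closed form: n = −ln(1 − rB₀/P)/ln(1+r) = −ln(0.34795)/ln(1.01342) ≈ 79.212, so the balance reaches zero during payment 80.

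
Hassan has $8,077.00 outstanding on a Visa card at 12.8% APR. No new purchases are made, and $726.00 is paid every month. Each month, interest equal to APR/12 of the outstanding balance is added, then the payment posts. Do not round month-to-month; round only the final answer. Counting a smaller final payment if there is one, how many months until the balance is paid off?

12 payments

Monthly rate r = 12.8%/12 = 1.06667% = 0.0106667.
Recurrence: B ← B·(1+r) − $726.00.
Month 1: interest $86.15; balance after payment $7,437.15.
Month 2: interest $79.33; balance after payment $6,790.48.
Closed form: n = −ln(1 − rB₀/P)/ln(1+r) = −ln(0.88133)/ln(1.01067) ≈ 11.906, so the balance reaches zero during payment 12.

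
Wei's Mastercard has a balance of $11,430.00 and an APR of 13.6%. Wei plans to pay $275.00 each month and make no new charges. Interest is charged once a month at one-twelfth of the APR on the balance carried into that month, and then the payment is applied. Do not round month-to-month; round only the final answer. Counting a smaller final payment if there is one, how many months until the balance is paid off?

Monthly rate r = 13.6%/12 = 1.13333% = 0.0113333.
Recurrence: B ← B·(1+r) − $275.00.
Month 1: interest $129.54; balance after payment $11,284.54.
Month 2: interest $127.89; balance after payment $11,137.43.
Closed form: n = −ln(1 − rB₀/P)/ln(1+r) = −ln(0.52895)/ln(1.01133) ≈ 56.512, so the balance reaches zero during payment 57.

57 payments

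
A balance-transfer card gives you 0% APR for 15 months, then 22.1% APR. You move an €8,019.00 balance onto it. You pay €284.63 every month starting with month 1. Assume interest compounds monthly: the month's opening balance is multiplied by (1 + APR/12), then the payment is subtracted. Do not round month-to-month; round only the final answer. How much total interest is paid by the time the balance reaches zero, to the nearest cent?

Promo months 1–15 at r₀ = 0%/12 = 0; months 16+ at r₁ = 22.1%/12 = 0.0184167.
After month 15 (no interest yet): B = €8,019.00 − 15·€284.63 = €3,749.55.
Then at r₁ with €284.63/mo: n₂ = −ln(1 − r₁·B/P)/ln(1+r₁) ≈ 15.23 → 16 more payments.
Total paid = 30·€284.63 + €65.04 = €8,603.94; interest = €8,603.94 − €8,019.00 = €584.94.

€584.94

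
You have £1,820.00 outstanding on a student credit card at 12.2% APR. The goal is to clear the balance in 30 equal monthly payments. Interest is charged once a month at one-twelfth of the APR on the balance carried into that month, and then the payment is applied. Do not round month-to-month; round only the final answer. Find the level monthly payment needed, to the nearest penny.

£70.69

Monthly rate r = 12.2%/12 = 1.01667% = 0.0101667.
Level-payment amortization: P = B₀·r / (1 − (1+r)^(−n)) = 1820.00·0.0101667 / (1 − 1.01017^(−30)).
Denominator 1 − (1+r)^(−30) = 0.26174059.
P = 18.5033 / 0.26174059 ≈ 70.69.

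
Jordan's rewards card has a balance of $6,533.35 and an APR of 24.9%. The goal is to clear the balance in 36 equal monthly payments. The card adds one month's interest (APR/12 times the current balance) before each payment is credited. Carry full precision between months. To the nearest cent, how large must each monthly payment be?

Monthly rate r = 24.9%/12 = 2.075% = 0.02075.
Level-payment amortization: P = B₀·r / (1 − (1+r)^(−n)) = 6533.35·0.02075 / (1 − 1.02075^(−36)).
Denominator 1 − (1+r)^(−36) = 0.522578459.
P = 135.567 / 0.522578459 ≈ 259.42.

$259.42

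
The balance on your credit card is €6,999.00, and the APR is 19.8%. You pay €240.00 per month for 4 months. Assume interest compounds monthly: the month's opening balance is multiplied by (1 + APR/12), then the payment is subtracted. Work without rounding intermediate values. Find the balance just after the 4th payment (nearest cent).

Monthly rate r = 19.8%/12 = 1.65% = 0.0165.
Each month: B ← B·(1+r) − €240.00.
Month 1: interest €115.48; balance after payment €6,874.48.
Month 2: interest €113.43; balance after payment €6,747.91.
Month 3: interest €111.34; balance after payment €6,619.25.
Month 4: interest €109.22; balance after payment €6,488.47.

€6,488.47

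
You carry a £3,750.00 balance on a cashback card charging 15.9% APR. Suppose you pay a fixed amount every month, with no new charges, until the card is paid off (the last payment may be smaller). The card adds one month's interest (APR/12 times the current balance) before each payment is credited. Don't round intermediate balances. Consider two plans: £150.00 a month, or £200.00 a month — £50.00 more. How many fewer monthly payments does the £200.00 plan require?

Monthly rate r = 15.9%/12 = 1.325% = 0.01325.
At £150.00/mo: n = ⌈−ln(1 − rB₀/P)/ln(1+r)⌉ = 31 payments (last £85.20); total interest = total paid − £3,750.00 = £835.20.
At £200.00/mo: 22 payments (last £139.73); total interest £589.73.
Payments saved = 31 − 22 = 9.

9 fewer payments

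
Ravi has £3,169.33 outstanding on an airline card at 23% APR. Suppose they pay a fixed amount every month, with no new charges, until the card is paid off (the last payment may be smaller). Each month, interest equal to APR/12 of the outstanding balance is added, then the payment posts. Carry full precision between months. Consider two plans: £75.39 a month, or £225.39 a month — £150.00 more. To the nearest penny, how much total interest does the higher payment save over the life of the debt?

Monthly rate r = 23%/12 = 1.91667% = 0.0191667.
At £75.39/mo: n = ⌈−ln(1 − rB₀/P)/ln(1+r)⌉ = 87 payments (last £23.48); total interest = total paid − £3,169.33 = £3,337.69.
At £225.39/mo: 17 payments (last £122.56); total interest £559.47.
Interest saved = £3,337.69 − £559.47 = £2,778.22.

£2,778.22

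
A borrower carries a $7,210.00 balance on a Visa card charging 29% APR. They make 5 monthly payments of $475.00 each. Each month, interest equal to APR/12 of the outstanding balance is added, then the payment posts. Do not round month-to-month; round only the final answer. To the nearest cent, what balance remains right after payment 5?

Monthly rate r = 29%/12 = 2.41667% = 0.0241667.
Each month: B ← B·(1+r) − $475.00.
Month 1: interest $174.24; balance after payment $6,909.24.
Month 2: interest $166.97; balance after payment $6,601.22.
Month 3: interest $159.53; balance after payment $6,285.74.
Month 4: interest $151.91; balance after payment $5,962.65.
Month 5: interest $144.10; balance after payment $5,631.75.

$5,631.75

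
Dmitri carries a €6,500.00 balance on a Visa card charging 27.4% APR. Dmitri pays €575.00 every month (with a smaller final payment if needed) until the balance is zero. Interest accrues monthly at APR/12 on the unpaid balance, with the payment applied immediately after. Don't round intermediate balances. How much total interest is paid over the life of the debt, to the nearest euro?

Monthly rate r = 27.4%/12 = 2.28333% = 0.0228333.
Payoff takes n = ⌈−ln(1 − rB₀/P)/ln(1+r)⌉ = ⌈13.224⌉ = 14 payments; the last is €130.19.
Total paid = 13·€575.00 + €130.19 = €7,605.19.
Total interest = total paid − principal = €7,605.19 − €6,500.00 = €1,105.19.

€1,105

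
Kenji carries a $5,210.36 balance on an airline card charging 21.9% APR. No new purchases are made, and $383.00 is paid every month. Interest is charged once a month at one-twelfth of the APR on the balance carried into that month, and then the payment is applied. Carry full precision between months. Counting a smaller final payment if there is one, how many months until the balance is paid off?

16 months

Monthly rate r = 21.9%/12 = 1.825% = 0.01825.
Recurrence: B ← B·(1+r) − $383.00.
Month 1: interest $95.09; balance after payment $4,922.45.
Month 2: interest $89.83; balance after payment $4,629.28.
Closed form: n = −ln(1 − rB₀/P)/ln(1+r) = −ln(0.75173)/ln(1.01825) ≈ 15.780, so the balance reaches zero during payment 16.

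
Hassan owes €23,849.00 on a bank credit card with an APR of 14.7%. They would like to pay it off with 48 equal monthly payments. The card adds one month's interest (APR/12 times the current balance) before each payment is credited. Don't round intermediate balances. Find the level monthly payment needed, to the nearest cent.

Monthly rate r = 14.7%/12 = 1.225% = 0.01225.
Level-payment amortization: P = B₀·r / (1 − (1+r)^(−n)) = 23849.00·0.01225 / (1 − 1.01225^(−48)).
Denominator 1 − (1+r)^(−48) = 0.442575184.
P = 292.15 / 0.442575184 ≈ 660.11.

€660.11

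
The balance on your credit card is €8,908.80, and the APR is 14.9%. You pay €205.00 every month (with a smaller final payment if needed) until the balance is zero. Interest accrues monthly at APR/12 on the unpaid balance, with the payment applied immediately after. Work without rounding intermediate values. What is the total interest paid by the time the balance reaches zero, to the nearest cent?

€3,976.82

Monthly rate r = 14.9%/12 = 1.24167% = 0.0124167.
Payoff takes n = ⌈−ln(1 − rB₀/P)/ln(1+r)⌉ = ⌈62.856⌉ = 63 payments; the last is €175.62.
Total paid = 62·€205.00 + €175.62 = €12,885.62.
Total interest = total paid − principal = €12,885.62 − €8,908.80 = €3,976.82.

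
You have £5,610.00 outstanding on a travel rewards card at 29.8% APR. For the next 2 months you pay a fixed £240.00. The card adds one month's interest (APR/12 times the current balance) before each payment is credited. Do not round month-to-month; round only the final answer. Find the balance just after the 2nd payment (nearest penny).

£5,406.13

Monthly rate r = 29.8%/12 = 2.48333% = 0.0248333.
Each month: B ← B·(1+r) − £240.00.
Month 1: interest £139.31; balance after payment £5,509.31.
Month 2: interest £136.81; balance after payment £5,406.13.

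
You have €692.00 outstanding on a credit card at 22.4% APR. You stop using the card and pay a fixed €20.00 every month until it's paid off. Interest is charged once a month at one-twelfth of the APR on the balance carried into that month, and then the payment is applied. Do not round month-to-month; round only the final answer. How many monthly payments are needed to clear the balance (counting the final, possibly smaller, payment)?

57 payments

Monthly rate r = 22.4%/12 = 1.86667% = 0.0186667.
Recurrence: B ← B·(1+r) − €20.00.
Month 1: interest €12.92; balance after payment €684.92.
Month 2: interest €12.79; balance after payment €677.70.
Closed form: n = −ln(1 − rB₀/P)/ln(1+r) = −ln(0.35413)/ln(1.01867) ≈ 56.129, so the balance reaches zero during payment 57.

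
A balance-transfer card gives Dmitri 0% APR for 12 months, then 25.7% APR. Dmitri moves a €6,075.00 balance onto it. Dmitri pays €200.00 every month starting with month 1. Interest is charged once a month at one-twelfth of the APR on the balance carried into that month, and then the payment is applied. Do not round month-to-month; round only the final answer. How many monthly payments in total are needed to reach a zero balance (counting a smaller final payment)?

36 months

Promo months 1–12 at r₀ = 0%/12 = 0; months 13+ at r₁ = 25.7%/12 = 0.0214167.
After month 12 (no interest yet): B = €6,075.00 − 12·€200.00 = €3,675.00.
Then at r₁ with €200.00/mo: n₂ = −ln(1 − r₁·B/P)/ln(1+r₁) ≈ 23.60 → 24 more payments.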